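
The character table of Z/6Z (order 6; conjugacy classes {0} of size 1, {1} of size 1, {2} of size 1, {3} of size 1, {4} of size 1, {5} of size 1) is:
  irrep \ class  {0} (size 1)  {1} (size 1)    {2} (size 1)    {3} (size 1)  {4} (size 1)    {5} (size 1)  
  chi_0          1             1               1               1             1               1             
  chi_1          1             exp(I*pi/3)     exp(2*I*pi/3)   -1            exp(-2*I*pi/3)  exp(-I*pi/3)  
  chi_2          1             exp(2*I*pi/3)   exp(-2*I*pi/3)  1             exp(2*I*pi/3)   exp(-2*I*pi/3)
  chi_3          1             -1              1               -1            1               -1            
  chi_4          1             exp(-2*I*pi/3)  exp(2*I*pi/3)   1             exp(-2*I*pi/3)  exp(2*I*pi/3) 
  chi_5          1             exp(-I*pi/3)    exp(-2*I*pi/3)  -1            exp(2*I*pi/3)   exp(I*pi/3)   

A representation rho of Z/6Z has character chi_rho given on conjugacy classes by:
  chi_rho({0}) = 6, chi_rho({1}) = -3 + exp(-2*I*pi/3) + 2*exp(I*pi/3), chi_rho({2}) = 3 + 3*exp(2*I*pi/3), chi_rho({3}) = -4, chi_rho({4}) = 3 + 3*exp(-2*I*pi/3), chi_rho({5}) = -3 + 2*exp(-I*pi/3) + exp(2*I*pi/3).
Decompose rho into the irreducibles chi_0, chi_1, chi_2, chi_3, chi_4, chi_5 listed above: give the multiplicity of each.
Multiplicities: chi_0: 0, chi_1: 2, chi_2: 0, chi_3: 3, chi_4: 1, chi_5: 0.

Explanation: Use <chi_rho, chi> = (1/|G|) sum_C |C| * chi_rho(C) * conj(chi(C)) with |G| = 6 for each irreducible chi in the table:
  <chi_rho, chi_0> = (1/6)[1*(6)*conj(1) + 1*(-3 + exp(-2*I*pi/3) + 2*exp(I*pi/3))*conj(1) + 1*(3 + 3*exp(2*I*pi/3))*conj(1) + 1*(-4)*conj(1) + 1*(3 + 3*exp(-2*I*pi/3))*conj(1) + 1*(-3 + 2*exp(-I*pi/3) + exp(2*I*pi/3))*conj(1)]
      = (1/6)[(6) + (-3 + exp(-2*I*pi/3) + 2*exp(I*pi/3)) + (3 + 3*exp(2*I*pi/3)) + (-4) + (3 + 3*exp(-2*I*pi/3)) + (-3 + 2*exp(-I*pi/3) + exp(2*I*pi/3))] = 0/6 = 0
  <chi_rho, chi_1> = (1/6)[1*(6)*conj(1) + 1*(-3 + exp(-2*I*pi/3) + 2*exp(I*pi/3))*conj(exp(I*pi/3)) + 1*(3 + 3*exp(2*I*pi/3))*conj(exp(2*I*pi/3)) + 1*(-4)*conj(-1) + 1*(3 + 3*exp(-2*I*pi/3))*conj(exp(-2*I*pi/3)) + 1*(-3 + 2*exp(-I*pi/3) + exp(2*I*pi/3))*conj(exp(-I*pi/3))]
      = (1/6)[(6) + (1 - 3*exp(-I*pi/3)) + (3 + 3*exp(-2*I*pi/3)) + (4) + (3 + 3*exp(2*I*pi/3)) + (1 - 3*exp(I*pi/3))] = 12/6 = 2
  <chi_rho, chi_2> = (1/6)[1*(6)*conj(1) + 1*(-3 + exp(-2*I*pi/3) + 2*exp(I*pi/3))*conj(exp(2*I*pi/3)) + 1*(3 + 3*exp(2*I*pi/3))*conj(exp(-2*I*pi/3)) + 1*(-4)*conj(1) + 1*(3 + 3*exp(-2*I*pi/3))*conj(exp(2*I*pi/3)) + 1*(-3 + 2*exp(-I*pi/3) + exp(2*I*pi/3))*conj(exp(-2*I*pi/3))]
      = (1/6)[(6) + (2*exp(-I*pi/3) + exp(2*I*pi/3) - 3*exp(-2*I*pi/3)) + (-3) + (-4) + (-3) + (-3*exp(2*I*pi/3) + exp(-2*I*pi/3) + 2*exp(I*pi/3))] = 0/6 = 0
  <chi_rho, chi_3> = (1/6)[1*(6)*conj(1) + 1*(-3 + exp(-2*I*pi/3) + 2*exp(I*pi/3))*conj(-1) + 1*(3 + 3*exp(2*I*pi/3))*conj(1) + 1*(-4)*conj(-1) + 1*(3 + 3*exp(-2*I*pi/3))*conj(1) + 1*(-3 + 2*exp(-I*pi/3) + exp(2*I*pi/3))*conj(-1)]
      = (1/6)[(6) + (3 - 2*exp(I*pi/3) - exp(-2*I*pi/3)) + (3 + 3*exp(2*I*pi/3)) + (4) + (3 + 3*exp(-2*I*pi/3)) + (3 - exp(2*I*pi/3) - 2*exp(-I*pi/3))] = 18/6 = 3
  <chi_rho, chi_4> = (1/6)[1*(6)*conj(1) + 1*(-3 + exp(-2*I*pi/3) + 2*exp(I*pi/3))*conj(exp(-2*I*pi/3)) + 1*(3 + 3*exp(2*I*pi/3))*conj(exp(2*I*pi/3)) + 1*(-4)*conj(1) + 1*(3 + 3*exp(-2*I*pi/3))*conj(exp(-2*I*pi/3)) + 1*(-3 + 2*exp(-I*pi/3) + exp(2*I*pi/3))*conj(exp(2*I*pi/3))]
      = (1/6)[(6) + (-1 - 3*exp(2*I*pi/3)) + (3 + 3*exp(-2*I*pi/3)) + (-4) + (3 + 3*exp(2*I*pi/3)) + (-1 - 3*exp(-2*I*pi/3))] = 6/6 = 1
  <chi_rho, chi_5> = (1/6)[1*(6)*conj(1) + 1*(-3 + exp(-2*I*pi/3) + 2*exp(I*pi/3))*conj(exp(-I*pi/3)) + 1*(3 + 3*exp(2*I*pi/3))*conj(exp(-2*I*pi/3)) + 1*(-4)*conj(-1) + 1*(3 + 3*exp(-2*I*pi/3))*conj(exp(2*I*pi/3)) + 1*(-3 + 2*exp(-I*pi/3) + exp(2*I*pi/3))*conj(exp(I*pi/3))]
      = (1/6)[(6) + (-3*exp(I*pi/3) + exp(-I*pi/3) + 2*exp(2*I*pi/3)) + (-3) + (4) + (-3) + (2*exp(-2*I*pi/3) + exp(I*pi/3) - 3*exp(-I*pi/3))] = 0/6 = 0
(Exp terms are combined using exp(i*s)*conj(exp(i*t)) = exp(i*(s-t)), and sums of them are collapsed using the identity that for every m > 1 the m distinct m-th roots of unity sum to 0, e.g. 1 + exp(2*I*pi/3) + exp(-2*I*pi/3) = 0.)
Dimension check: dim(rho) = sum (mult * dim) = 0*1 + 2*1 + 0*1 + 3*1 + 1*1 + 0*1 = 6 = chi_rho(e) = 6.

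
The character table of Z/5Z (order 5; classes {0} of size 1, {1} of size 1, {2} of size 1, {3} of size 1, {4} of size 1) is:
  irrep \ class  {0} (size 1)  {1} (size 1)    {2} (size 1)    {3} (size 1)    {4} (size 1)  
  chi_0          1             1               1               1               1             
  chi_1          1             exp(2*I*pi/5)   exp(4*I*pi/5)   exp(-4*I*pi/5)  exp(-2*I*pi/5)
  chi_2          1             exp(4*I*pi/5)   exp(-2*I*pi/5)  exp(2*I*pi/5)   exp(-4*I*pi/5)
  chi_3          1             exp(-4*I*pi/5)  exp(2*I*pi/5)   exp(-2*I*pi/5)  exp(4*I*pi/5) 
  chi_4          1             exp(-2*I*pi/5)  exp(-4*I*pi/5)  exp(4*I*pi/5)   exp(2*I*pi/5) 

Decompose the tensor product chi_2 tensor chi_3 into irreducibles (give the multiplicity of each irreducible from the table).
chi_2 tensor chi_3 = chi_0 (all other irreducibles have multiplicity 0).

Justification: The character of a tensor product is the pointwise product (chi_2 * chi_3)(C) = chi_2(C) * chi_3(C):
  {0}: (1)*(1), {1}: (exp(4*I*pi/5))*(exp(-4*I*pi/5)), {2}: (exp(-2*I*pi/5))*(exp(2*I*pi/5)), {3}: (exp(2*I*pi/5))*(exp(-2*I*pi/5)), {4}: (exp(-4*I*pi/5))*(exp(4*I*pi/5))
so (chi_2 * chi_3) takes values
  {0} -> 1, {1} -> 1, {2} -> 1, {3} -> 1, {4} -> 1.
Now take the inner product of this character with each irreducible chi from the table, <chi_2*chi_3, chi> = (1/5) sum_C |C| (chi_2*chi_3)(C) conj(chi(C)):
  <chi_2*chi_3, chi_0> = (1/5)[1*(1)*conj(1) + 1*(1)*conj(1) + 1*(1)*conj(1) + 1*(1)*conj(1) + 1*(1)*conj(1)]
      = (1/5)[(1) + (1) + (1) + (1) + (1)] = 5/5 = 1
  <chi_2*chi_3, chi_1> = (1/5)[1*(1)*conj(1) + 1*(1)*conj(exp(2*I*pi/5)) + 1*(1)*conj(exp(4*I*pi/5)) + 1*(1)*conj(exp(-4*I*pi/5)) + 1*(1)*conj(exp(-2*I*pi/5))]
      = (1/5)[(1) + (exp(-2*I*pi/5)) + (exp(-4*I*pi/5)) + (exp(4*I*pi/5)) + (exp(2*I*pi/5))] = 0/5 = 0
  <chi_2*chi_3, chi_2> = (1/5)[1*(1)*conj(1) + 1*(1)*conj(exp(4*I*pi/5)) + 1*(1)*conj(exp(-2*I*pi/5)) + 1*(1)*conj(exp(2*I*pi/5)) + 1*(1)*conj(exp(-4*I*pi/5))]
      = (1/5)[(1) + (exp(-4*I*pi/5)) + (exp(2*I*pi/5)) + (exp(-2*I*pi/5)) + (exp(4*I*pi/5))] = 0/5 = 0
  <chi_2*chi_3, chi_3> = (1/5)[1*(1)*conj(1) + 1*(1)*conj(exp(-4*I*pi/5)) + 1*(1)*conj(exp(2*I*pi/5)) + 1*(1)*conj(exp(-2*I*pi/5)) + 1*(1)*conj(exp(4*I*pi/5))]
      = (1/5)[(1) + (exp(4*I*pi/5)) + (exp(-2*I*pi/5)) + (exp(2*I*pi/5)) + (exp(-4*I*pi/5))] = 0/5 = 0
  <chi_2*chi_3, chi_4> = (1/5)[1*(1)*conj(1) + 1*(1)*conj(exp(-2*I*pi/5)) + 1*(1)*conj(exp(-4*I*pi/5)) + 1*(1)*conj(exp(4*I*pi/5)) + 1*(1)*conj(exp(2*I*pi/5))]
      = (1/5)[(1) + (exp(2*I*pi/5)) + (exp(4*I*pi/5)) + (exp(-4*I*pi/5)) + (exp(-2*I*pi/5))] = 0/5 = 0
(Exp terms are combined using exp(i*s)*conj(exp(i*t)) = exp(i*(s-t)), and sums of them are collapsed using the identity that for every m > 1 the m distinct m-th roots of unity sum to 0, e.g. 1 + exp(2*I*pi/3) + exp(-2*I*pi/3) = 0.)
Hence the multiplicities are chi_0: 1. Dimension check: dim(chi_2)*dim(chi_3) = 1*1 = 1 and sum (mult * dim) = 1*1 = 1.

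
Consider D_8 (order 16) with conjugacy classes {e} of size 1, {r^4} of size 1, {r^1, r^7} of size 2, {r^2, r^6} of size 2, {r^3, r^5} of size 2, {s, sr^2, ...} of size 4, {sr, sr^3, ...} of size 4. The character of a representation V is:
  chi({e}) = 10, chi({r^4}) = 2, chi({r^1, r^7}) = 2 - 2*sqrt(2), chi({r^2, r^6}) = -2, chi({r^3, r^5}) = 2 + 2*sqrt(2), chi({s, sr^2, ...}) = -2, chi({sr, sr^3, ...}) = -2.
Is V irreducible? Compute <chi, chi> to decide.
Not irreducible (reducible): <chi, chi> = 12 > 1.

Justification: <chi, chi> = (1/|G|) sum_C |C| * |chi(C)|^2 = (1/16)[1*|10|^2 + 1*|2|^2 + 2*|2 - 2*sqrt(2)|^2 + 2*|-2|^2 + 2*|2 + 2*sqrt(2)|^2 + 4*|-2|^2 + 4*|-2|^2]
  = (1/16)[(100) + (4) + (24 - 16*sqrt(2)) + (8) + (16*sqrt(2) + 24) + (16) + (16)] = 192/16 = 12.
A character is irreducible iff <chi, chi> = 1, so this representation is reducible.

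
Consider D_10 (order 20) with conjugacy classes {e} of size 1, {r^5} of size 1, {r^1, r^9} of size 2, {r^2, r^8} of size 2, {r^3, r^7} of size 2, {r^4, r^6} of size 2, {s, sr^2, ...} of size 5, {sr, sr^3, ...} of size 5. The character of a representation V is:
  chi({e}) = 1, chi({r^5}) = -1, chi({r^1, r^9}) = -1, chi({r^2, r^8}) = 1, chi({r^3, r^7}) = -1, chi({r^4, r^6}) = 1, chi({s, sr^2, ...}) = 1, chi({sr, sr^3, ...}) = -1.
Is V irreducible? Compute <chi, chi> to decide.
Irreducible: <chi, chi> = 1.

Solution. <chi, chi> = (1/|G|) sum_C |C| * |chi(C)|^2 = (1/20)[1*|1|^2 + 1*|-1|^2 + 2*|-1|^2 + 2*|1|^2 + 2*|-1|^2 + 2*|1|^2 + 5*|1|^2 + 5*|-1|^2]
  = (1/20)[(1) + (1) + (2) + (2) + (2) + (2) + (5) + (5)] = 20/20 = 1.
A character is irreducible iff <chi, chi> = 1, so this representation is irreducible.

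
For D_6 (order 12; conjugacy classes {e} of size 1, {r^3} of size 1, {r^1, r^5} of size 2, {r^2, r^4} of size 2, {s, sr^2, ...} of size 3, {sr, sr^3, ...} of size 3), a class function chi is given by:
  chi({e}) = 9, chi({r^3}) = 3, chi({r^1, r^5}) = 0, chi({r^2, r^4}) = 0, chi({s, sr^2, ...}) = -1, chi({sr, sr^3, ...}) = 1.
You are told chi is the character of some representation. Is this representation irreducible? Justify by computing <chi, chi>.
Not irreducible (reducible): <chi, chi> = 8 > 1.

Reasoning: <chi, chi> = (1/|G|) sum_C |C| * |chi(C)|^2 = (1/12)[1*|9|^2 + 1*|3|^2 + 2*|0|^2 + 2*|0|^2 + 3*|-1|^2 + 3*|1|^2]
  = (1/12)[(81) + (9) + (0) + (0) + (3) + (3)] = 96/12 = 8.
A character is irreducible iff <chi, chi> = 1, so this representation is reducible.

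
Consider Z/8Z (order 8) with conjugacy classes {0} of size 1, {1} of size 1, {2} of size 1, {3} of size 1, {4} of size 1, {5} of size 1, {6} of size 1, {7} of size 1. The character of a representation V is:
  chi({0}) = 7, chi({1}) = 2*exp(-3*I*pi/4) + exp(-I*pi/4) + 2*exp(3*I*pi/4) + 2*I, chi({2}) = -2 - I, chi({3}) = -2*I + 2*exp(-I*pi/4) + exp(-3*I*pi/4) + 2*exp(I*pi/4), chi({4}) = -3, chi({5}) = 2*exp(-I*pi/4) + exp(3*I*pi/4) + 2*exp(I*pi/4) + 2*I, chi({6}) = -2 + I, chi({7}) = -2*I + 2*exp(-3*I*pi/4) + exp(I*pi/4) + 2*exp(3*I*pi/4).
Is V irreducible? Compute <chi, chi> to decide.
Not irreducible (reducible): <chi, chi> = 13 > 1.

Details: <chi, chi> = (1/|G|) sum_C |C| * |chi(C)|^2 = (1/8)[1*|7|^2 + 1*|2*exp(-3*I*pi/4) + exp(-I*pi/4) + 2*exp(3*I*pi/4) + 2*I|^2 + 1*|-2 - I|^2 + 1*|-2*I + 2*exp(-I*pi/4) + exp(-3*I*pi/4) + 2*exp(I*pi/4)|^2 + 1*|-3|^2 + 1*|2*exp(-I*pi/4) + exp(3*I*pi/4) + 2*exp(I*pi/4) + 2*I|^2 + 1*|-2 + I|^2 + 1*|-2*I + 2*exp(-3*I*pi/4) + exp(I*pi/4) + 2*exp(3*I*pi/4)|^2]
  = (1/8)[(49) + (9 - 2*exp(I*pi/4) + 2*exp(3*I*pi/4)) + (5) + (9 + 2*exp(-I*pi/4) - 2*exp(-3*I*pi/4)) + (9) + (9 + 2*exp(-I*pi/4) - 2*exp(-3*I*pi/4)) + (5) + (9 - 2*exp(I*pi/4) + 2*exp(3*I*pi/4))] = 104/8 = 13.
(Exp terms are combined using exp(i*s)*conj(exp(i*t)) = exp(i*(s-t)), and sums of them are collapsed using the identity that for every m > 1 the m distinct m-th roots of unity sum to 0, e.g. 1 + exp(2*I*pi/3) + exp(-2*I*pi/3) = 0.)
A character is irreducible iff <chi, chi> = 1, so this representation is reducible.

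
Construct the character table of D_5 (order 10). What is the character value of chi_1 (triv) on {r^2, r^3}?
Conjugacy classes: {e} of size 1, {r^1, r^4} of size 2, {r^2, r^3} of size 2, {s, sr, ..., sr^4} of size 5.
Character table:
  irrep \ class              {e} (size 1)  {r^1, r^4} (size 2)  {r^2, r^3} (size 2)  {s, sr, ..., sr^4} (size 5)
  chi_1 (triv)               1             1                    1                    1                          
  chi_2 (sign: r->1, s->-1)  1             1                    1                    -1                         
  chi_3 (2d, j=1)            2             -1/2 + sqrt(5)/2     -sqrt(5)/2 - 1/2     0                          
  chi_4 (2d, j=2)            2             -sqrt(5)/2 - 1/2     -1/2 + sqrt(5)/2     0                          

Spot check: chi_1 (triv) on {r^2, r^3} = 1.

Why: D_5 has order 2*5 = 10 with 4 conjugacy classes, hence 4 irreducibles. Sum of squared dims 1 + 1 + 4 + 4 = 10 = |G|. Linear characters come from the abelianisation; the 2-dimensional irreps have character r^k -> 2*cos(2*pi*j*k/5), reflections -> 0.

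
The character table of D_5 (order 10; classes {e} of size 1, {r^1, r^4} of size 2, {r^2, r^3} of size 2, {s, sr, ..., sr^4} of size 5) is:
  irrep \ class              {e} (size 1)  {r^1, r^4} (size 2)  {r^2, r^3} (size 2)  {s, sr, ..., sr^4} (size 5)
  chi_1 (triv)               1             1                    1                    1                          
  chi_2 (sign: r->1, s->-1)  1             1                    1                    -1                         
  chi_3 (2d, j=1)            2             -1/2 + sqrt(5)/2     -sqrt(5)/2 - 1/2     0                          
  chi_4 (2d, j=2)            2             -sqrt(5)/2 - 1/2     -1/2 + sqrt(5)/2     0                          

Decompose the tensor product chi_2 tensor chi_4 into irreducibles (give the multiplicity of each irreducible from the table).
chi_2 tensor chi_4 = chi_4 (all other irreducibles have multiplicity 0).

Working: The character of a tensor product is the pointwise product (chi_2 * chi_4)(C) = chi_2(C) * chi_4(C):
  {e}: (1)*(2), {r^1, r^4}: (1)*(-sqrt(5)/2 - 1/2), {r^2, r^3}: (1)*(-1/2 + sqrt(5)/2), {s, sr, ..., sr^4}: (-1)*(0)
so (chi_2 * chi_4) takes values
  {e} -> 2, {r^1, r^4} -> -sqrt(5)/2 - 1/2, {r^2, r^3} -> -1/2 + sqrt(5)/2, {s, sr, ..., sr^4} -> 0.
Now take the inner product of this character with each irreducible chi from the table, <chi_2*chi_4, chi> = (1/10) sum_C |C| (chi_2*chi_4)(C) conj(chi(C)):
  <chi_2*chi_4, chi_1> = (1/10)[1*(2)*conj(1) + 2*(-sqrt(5)/2 - 1/2)*conj(1) + 2*(-1/2 + sqrt(5)/2)*conj(1) + 5*(0)*conj(1)]
      = (1/10)[(2) + (-sqrt(5) - 1) + (-1 + sqrt(5)) + (0)] = 0/10 = 0
  <chi_2*chi_4, chi_2> = (1/10)[1*(2)*conj(1) + 2*(-sqrt(5)/2 - 1/2)*conj(1) + 2*(-1/2 + sqrt(5)/2)*conj(1) + 5*(0)*conj(-1)]
      = (1/10)[(2) + (-sqrt(5) - 1) + (-1 + sqrt(5)) + (0)] = 0/10 = 0
  <chi_2*chi_4, chi_3> = (1/10)[1*(2)*conj(2) + 2*(-sqrt(5)/2 - 1/2)*conj(-1/2 + sqrt(5)/2) + 2*(-1/2 + sqrt(5)/2)*conj(-sqrt(5)/2 - 1/2) + 5*(0)*conj(0)]
      = (1/10)[(4) + (-2) + (-2) + (0)] = 0/10 = 0
  <chi_2*chi_4, chi_4> = (1/10)[1*(2)*conj(2) + 2*(-sqrt(5)/2 - 1/2)*conj(-sqrt(5)/2 - 1/2) + 2*(-1/2 + sqrt(5)/2)*conj(-1/2 + sqrt(5)/2) + 5*(0)*conj(0)]
      = (1/10)[(4) + (sqrt(5) + 3) + (3 - sqrt(5)) + (0)] = 10/10 = 1
Hence the multiplicities are chi_4: 1. Dimension check: dim(chi_2)*dim(chi_4) = 1*2 = 2 and sum (mult * dim) = 1*2 = 2.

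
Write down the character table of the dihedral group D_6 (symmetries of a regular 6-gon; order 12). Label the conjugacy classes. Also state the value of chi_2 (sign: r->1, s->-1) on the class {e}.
Conjugacy classes: {e} of size 1, {r^3} of size 1, {r^1, r^5} of size 2, {r^2, r^4} of size 2, {s, sr^2, ...} of size 3, {sr, sr^3, ...} of size 3.
Character table:
  irrep \ class              {e} (size 1)  {r^3} (size 1)  {r^1, r^5} (size 2)  {r^2, r^4} (size 2)  {s, sr^2, ...} (size 3)  {sr, sr^3, ...} (size 3)
  chi_1 (triv)               1             1               1                    1                    1                        1                       
  chi_2 (sign: r->1, s->-1)  1             1               1                    1                    -1                       -1                      
  chi_3 (r->-1, s->1)        1             -1              -1                   1                    1                        -1                      
  chi_4 (r->-1, s->-1)       1             -1              -1                   1                    -1                       1                       
  chi_5 (2d, j=1)            2             -2              1                    -1                   0                        0                       
  chi_6 (2d, j=2)            2             2               -1                   -1                   0                        0                       

Spot check: chi_2 (sign: r->1, s->-1) on {e} = 1.

Derivation: D_6 has order 2*6 = 12 with 6 conjugacy classes, hence 6 irreducibles. Sum of squared dims 1 + 1 + 1 + 1 + 4 + 4 = 12 = |G|. Linear characters come from the abelianisation; the 2-dimensional irreps have character r^k -> 2*cos(2*pi*j*k/6), reflections -> 0.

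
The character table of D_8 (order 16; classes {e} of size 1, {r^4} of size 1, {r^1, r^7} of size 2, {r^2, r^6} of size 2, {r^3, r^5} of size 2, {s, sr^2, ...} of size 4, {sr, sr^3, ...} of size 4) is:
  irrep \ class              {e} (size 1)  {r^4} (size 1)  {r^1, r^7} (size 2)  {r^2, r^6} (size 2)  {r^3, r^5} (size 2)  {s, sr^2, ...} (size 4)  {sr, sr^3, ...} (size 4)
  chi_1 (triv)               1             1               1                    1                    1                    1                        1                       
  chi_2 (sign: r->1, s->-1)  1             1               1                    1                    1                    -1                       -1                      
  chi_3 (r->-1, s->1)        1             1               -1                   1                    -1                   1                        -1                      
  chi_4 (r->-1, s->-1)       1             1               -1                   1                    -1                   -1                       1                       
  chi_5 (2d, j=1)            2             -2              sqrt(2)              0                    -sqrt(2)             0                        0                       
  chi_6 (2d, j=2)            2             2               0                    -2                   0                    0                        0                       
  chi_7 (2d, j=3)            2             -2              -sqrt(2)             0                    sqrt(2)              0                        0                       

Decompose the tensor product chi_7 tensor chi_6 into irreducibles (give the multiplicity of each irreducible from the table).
chi_7 tensor chi_6 = chi_5 + chi_7 (all other irreducibles have multiplicity 0).

Proof sketch: The character of a tensor product is the pointwise product (chi_7 * chi_6)(C) = chi_7(C) * chi_6(C):
  {e}: (2)*(2), {r^4}: (-2)*(2), {r^1, r^7}: (-sqrt(2))*(0), {r^2, r^6}: (0)*(-2), {r^3, r^5}: (sqrt(2))*(0), {s, sr^2, ...}: (0)*(0), {sr, sr^3, ...}: (0)*(0)
so (chi_7 * chi_6) takes values
  {e} -> 4, {r^4} -> -4, {r^1, r^7} -> 0, {r^2, r^6} -> 0, {r^3, r^5} -> 0, {s, sr^2, ...} -> 0, {sr, sr^3, ...} -> 0.
Now take the inner product of this character with each irreducible chi from the table, <chi_7*chi_6, chi> = (1/16) sum_C |C| (chi_7*chi_6)(C) conj(chi(C)):
  <chi_7*chi_6, chi_1> = (1/16)[1*(4)*conj(1) + 1*(-4)*conj(1) + 2*(0)*conj(1) + 2*(0)*conj(1) + 2*(0)*conj(1) + 4*(0)*conj(1) + 4*(0)*conj(1)]
      = (1/16)[(4) + (-4) + (0) + (0) + (0) + (0) + (0)] = 0/16 = 0
  <chi_7*chi_6, chi_2> = (1/16)[1*(4)*conj(1) + 1*(-4)*conj(1) + 2*(0)*conj(1) + 2*(0)*conj(1) + 2*(0)*conj(1) + 4*(0)*conj(-1) + 4*(0)*conj(-1)]
      = (1/16)[(4) + (-4) + (0) + (0) + (0) + (0) + (0)] = 0/16 = 0
  <chi_7*chi_6, chi_3> = (1/16)[1*(4)*conj(1) + 1*(-4)*conj(1) + 2*(0)*conj(-1) + 2*(0)*conj(1) + 2*(0)*conj(-1) + 4*(0)*conj(1) + 4*(0)*conj(-1)]
      = (1/16)[(4) + (-4) + (0) + (0) + (0) + (0) + (0)] = 0/16 = 0
  <chi_7*chi_6, chi_4> = (1/16)[1*(4)*conj(1) + 1*(-4)*conj(1) + 2*(0)*conj(-1) + 2*(0)*conj(1) + 2*(0)*conj(-1) + 4*(0)*conj(-1) + 4*(0)*conj(1)]
      = (1/16)[(4) + (-4) + (0) + (0) + (0) + (0) + (0)] = 0/16 = 0
  <chi_7*chi_6, chi_5> = (1/16)[1*(4)*conj(2) + 1*(-4)*conj(-2) + 2*(0)*conj(sqrt(2)) + 2*(0)*conj(0) + 2*(0)*conj(-sqrt(2)) + 4*(0)*conj(0) + 4*(0)*conj(0)]
      = (1/16)[(8) + (8) + (0) + (0) + (0) + (0) + (0)] = 16/16 = 1
  <chi_7*chi_6, chi_6> = (1/16)[1*(4)*conj(2) + 1*(-4)*conj(2) + 2*(0)*conj(0) + 2*(0)*conj(-2) + 2*(0)*conj(0) + 4*(0)*conj(0) + 4*(0)*conj(0)]
      = (1/16)[(8) + (-8) + (0) + (0) + (0) + (0) + (0)] = 0/16 = 0
  <chi_7*chi_6, chi_7> = (1/16)[1*(4)*conj(2) + 1*(-4)*conj(-2) + 2*(0)*conj(-sqrt(2)) + 2*(0)*conj(0) + 2*(0)*conj(sqrt(2)) + 4*(0)*conj(0) + 4*(0)*conj(0)]
      = (1/16)[(8) + (8) + (0) + (0) + (0) + (0) + (0)] = 16/16 = 1
Hence the multiplicities are chi_5: 1, chi_7: 1. Dimension check: dim(chi_7)*dim(chi_6) = 2*2 = 4 and sum (mult * dim) = 1*2 + 1*2 = 4.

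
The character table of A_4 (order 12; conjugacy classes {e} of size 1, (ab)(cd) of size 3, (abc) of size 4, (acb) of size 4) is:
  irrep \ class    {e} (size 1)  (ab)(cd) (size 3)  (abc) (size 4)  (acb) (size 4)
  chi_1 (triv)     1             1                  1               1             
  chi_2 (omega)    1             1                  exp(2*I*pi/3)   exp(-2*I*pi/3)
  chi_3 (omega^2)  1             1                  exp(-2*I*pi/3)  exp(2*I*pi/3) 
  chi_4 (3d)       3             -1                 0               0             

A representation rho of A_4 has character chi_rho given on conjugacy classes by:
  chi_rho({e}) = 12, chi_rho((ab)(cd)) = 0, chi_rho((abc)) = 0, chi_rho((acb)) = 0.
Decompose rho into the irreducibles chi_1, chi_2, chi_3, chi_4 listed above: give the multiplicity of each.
Multiplicities: chi_1: 1, chi_2: 1, chi_3: 1, chi_4: 3.

Justification: Use <chi_rho, chi> = (1/|G|) sum_C |C| * chi_rho(C) * conj(chi(C)) with |G| = 12 for each irreducible chi in the table:
  <chi_rho, chi_1> = (1/12)[1*(12)*conj(1) + 3*(0)*conj(1) + 4*(0)*conj(1) + 4*(0)*conj(1)]
      = (1/12)[(12) + (0) + (0) + (0)] = 12/12 = 1
  <chi_rho, chi_2> = (1/12)[1*(12)*conj(1) + 3*(0)*conj(1) + 4*(0)*conj(exp(2*I*pi/3)) + 4*(0)*conj(exp(-2*I*pi/3))]
      = (1/12)[(12) + (0) + (0) + (0)] = 12/12 = 1
  <chi_rho, chi_3> = (1/12)[1*(12)*conj(1) + 3*(0)*conj(1) + 4*(0)*conj(exp(-2*I*pi/3)) + 4*(0)*conj(exp(2*I*pi/3))]
      = (1/12)[(12) + (0) + (0) + (0)] = 12/12 = 1
  <chi_rho, chi_4> = (1/12)[1*(12)*conj(3) + 3*(0)*conj(-1) + 4*(0)*conj(0) + 4*(0)*conj(0)]
      = (1/12)[(36) + (0) + (0) + (0)] = 36/12 = 3
(Exp terms are combined using exp(i*s)*conj(exp(i*t)) = exp(i*(s-t)), and sums of them are collapsed using the identity that for every m > 1 the m distinct m-th roots of unity sum to 0, e.g. 1 + exp(2*I*pi/3) + exp(-2*I*pi/3) = 0.)
Dimension check: dim(rho) = sum (mult * dim) = 1*1 + 1*1 + 1*1 + 3*3 = 12 = chi_rho(e) = 12.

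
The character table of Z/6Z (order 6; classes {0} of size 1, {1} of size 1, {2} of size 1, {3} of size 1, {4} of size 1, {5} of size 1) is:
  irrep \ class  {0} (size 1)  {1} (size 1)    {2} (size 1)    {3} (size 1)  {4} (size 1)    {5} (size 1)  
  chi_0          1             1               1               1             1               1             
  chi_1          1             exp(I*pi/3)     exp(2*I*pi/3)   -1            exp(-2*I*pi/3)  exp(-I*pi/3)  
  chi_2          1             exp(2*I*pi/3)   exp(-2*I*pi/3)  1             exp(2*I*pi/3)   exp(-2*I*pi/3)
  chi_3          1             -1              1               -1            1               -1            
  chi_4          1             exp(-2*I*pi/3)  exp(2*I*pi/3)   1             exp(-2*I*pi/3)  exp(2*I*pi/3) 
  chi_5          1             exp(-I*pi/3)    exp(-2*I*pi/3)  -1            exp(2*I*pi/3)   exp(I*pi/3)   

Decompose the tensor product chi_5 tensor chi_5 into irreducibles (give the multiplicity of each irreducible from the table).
chi_5 tensor chi_5 = chi_4 (all other irreducibles have multiplicity 0).

Proof sketch: The character of a tensor product is the pointwise product (chi_5 * chi_5)(C) = chi_5(C) * chi_5(C):
  {0}: (1)*(1), {1}: (exp(-I*pi/3))*(exp(-I*pi/3)), {2}: (exp(-2*I*pi/3))*(exp(-2*I*pi/3)), {3}: (-1)*(-1), {4}: (exp(2*I*pi/3))*(exp(2*I*pi/3)), {5}: (exp(I*pi/3))*(exp(I*pi/3))
so (chi_5 * chi_5) takes values
  {0} -> 1, {1} -> exp(-2*I*pi/3), {2} -> exp(2*I*pi/3), {3} -> 1, {4} -> exp(-2*I*pi/3), {5} -> exp(2*I*pi/3).
Now take the inner product of this character with each irreducible chi from the table, <chi_5*chi_5, chi> = (1/6) sum_C |C| (chi_5*chi_5)(C) conj(chi(C)):
  <chi_5*chi_5, chi_0> = (1/6)[1*(1)*conj(1) + 1*(exp(-2*I*pi/3))*conj(1) + 1*(exp(2*I*pi/3))*conj(1) + 1*(1)*conj(1) + 1*(exp(-2*I*pi/3))*conj(1) + 1*(exp(2*I*pi/3))*conj(1)]
      = (1/6)[(1) + (exp(-2*I*pi/3)) + (exp(2*I*pi/3)) + (1) + (exp(-2*I*pi/3)) + (exp(2*I*pi/3))] = 0/6 = 0
  <chi_5*chi_5, chi_1> = (1/6)[1*(1)*conj(1) + 1*(exp(-2*I*pi/3))*conj(exp(I*pi/3)) + 1*(exp(2*I*pi/3))*conj(exp(2*I*pi/3)) + 1*(1)*conj(-1) + 1*(exp(-2*I*pi/3))*conj(exp(-2*I*pi/3)) + 1*(exp(2*I*pi/3))*conj(exp(-I*pi/3))]
      = (1/6)[(1) + (-1) + (1) + (-1) + (1) + (-1)] = 0/6 = 0
  <chi_5*chi_5, chi_2> = (1/6)[1*(1)*conj(1) + 1*(exp(-2*I*pi/3))*conj(exp(2*I*pi/3)) + 1*(exp(2*I*pi/3))*conj(exp(-2*I*pi/3)) + 1*(1)*conj(1) + 1*(exp(-2*I*pi/3))*conj(exp(2*I*pi/3)) + 1*(exp(2*I*pi/3))*conj(exp(-2*I*pi/3))]
      = (1/6)[(1) + (exp(2*I*pi/3)) + (exp(-2*I*pi/3)) + (1) + (exp(2*I*pi/3)) + (exp(-2*I*pi/3))] = 0/6 = 0
  <chi_5*chi_5, chi_3> = (1/6)[1*(1)*conj(1) + 1*(exp(-2*I*pi/3))*conj(-1) + 1*(exp(2*I*pi/3))*conj(1) + 1*(1)*conj(-1) + 1*(exp(-2*I*pi/3))*conj(1) + 1*(exp(2*I*pi/3))*conj(-1)]
      = (1/6)[(1) + (-exp(-2*I*pi/3)) + (exp(2*I*pi/3)) + (-1) + (exp(-2*I*pi/3)) + (-exp(2*I*pi/3))] = 0/6 = 0
  <chi_5*chi_5, chi_4> = (1/6)[1*(1)*conj(1) + 1*(exp(-2*I*pi/3))*conj(exp(-2*I*pi/3)) + 1*(exp(2*I*pi/3))*conj(exp(2*I*pi/3)) + 1*(1)*conj(1) + 1*(exp(-2*I*pi/3))*conj(exp(-2*I*pi/3)) + 1*(exp(2*I*pi/3))*conj(exp(2*I*pi/3))]
      = (1/6)[(1) + (1) + (1) + (1) + (1) + (1)] = 6/6 = 1
  <chi_5*chi_5, chi_5> = (1/6)[1*(1)*conj(1) + 1*(exp(-2*I*pi/3))*conj(exp(-I*pi/3)) + 1*(exp(2*I*pi/3))*conj(exp(-2*I*pi/3)) + 1*(1)*conj(-1) + 1*(exp(-2*I*pi/3))*conj(exp(2*I*pi/3)) + 1*(exp(2*I*pi/3))*conj(exp(I*pi/3))]
      = (1/6)[(1) + (exp(-I*pi/3)) + (exp(-2*I*pi/3)) + (-1) + (exp(2*I*pi/3)) + (exp(I*pi/3))] = 0/6 = 0
(Exp terms are combined using exp(i*s)*conj(exp(i*t)) = exp(i*(s-t)), and sums of them are collapsed using the identity that for every m > 1 the m distinct m-th roots of unity sum to 0, e.g. 1 + exp(2*I*pi/3) + exp(-2*I*pi/3) = 0.)
Hence the multiplicities are chi_4: 1. Dimension check: dim(chi_5)*dim(chi_5) = 1*1 = 1 and sum (mult * dim) = 1*1 = 1.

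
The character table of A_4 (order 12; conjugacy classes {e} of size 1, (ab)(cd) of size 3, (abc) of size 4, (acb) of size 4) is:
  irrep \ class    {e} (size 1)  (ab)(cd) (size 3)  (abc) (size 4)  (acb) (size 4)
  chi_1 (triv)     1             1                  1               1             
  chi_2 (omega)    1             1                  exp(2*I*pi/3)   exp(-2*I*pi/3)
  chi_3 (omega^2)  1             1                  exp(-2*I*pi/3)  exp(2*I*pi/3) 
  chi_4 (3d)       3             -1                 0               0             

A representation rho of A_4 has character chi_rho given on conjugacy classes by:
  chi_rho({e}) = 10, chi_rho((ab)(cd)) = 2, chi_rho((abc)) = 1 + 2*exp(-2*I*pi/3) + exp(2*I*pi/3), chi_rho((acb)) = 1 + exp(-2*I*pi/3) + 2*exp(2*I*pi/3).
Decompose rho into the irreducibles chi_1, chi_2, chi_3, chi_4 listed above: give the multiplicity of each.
Multiplicities: chi_1: 1, chi_2: 1, chi_3: 2, chi_4: 2.

Details: Use <chi_rho, chi> = (1/|G|) sum_C |C| * chi_rho(C) * conj(chi(C)) with |G| = 12 for each irreducible chi in the table:
  <chi_rho, chi_1> = (1/12)[1*(10)*conj(1) + 3*(2)*conj(1) + 4*(1 + 2*exp(-2*I*pi/3) + exp(2*I*pi/3))*conj(1) + 4*(1 + exp(-2*I*pi/3) + 2*exp(2*I*pi/3))*conj(1)]
      = (1/12)[(10) + (6) + (4 + 8*exp(-2*I*pi/3) + 4*exp(2*I*pi/3)) + (4 + 4*exp(-2*I*pi/3) + 8*exp(2*I*pi/3))] = 12/12 = 1
  <chi_rho, chi_2> = (1/12)[1*(10)*conj(1) + 3*(2)*conj(1) + 4*(1 + 2*exp(-2*I*pi/3) + exp(2*I*pi/3))*conj(exp(2*I*pi/3)) + 4*(1 + exp(-2*I*pi/3) + 2*exp(2*I*pi/3))*conj(exp(-2*I*pi/3))]
      = (1/12)[(10) + (6) + (4 + 4*exp(-2*I*pi/3) + 8*exp(2*I*pi/3)) + (4 + 8*exp(-2*I*pi/3) + 4*exp(2*I*pi/3))] = 12/12 = 1
  <chi_rho, chi_3> = (1/12)[1*(10)*conj(1) + 3*(2)*conj(1) + 4*(1 + 2*exp(-2*I*pi/3) + exp(2*I*pi/3))*conj(exp(-2*I*pi/3)) + 4*(1 + exp(-2*I*pi/3) + 2*exp(2*I*pi/3))*conj(exp(2*I*pi/3))]
      = (1/12)[(10) + (6) + (4) + (4)] = 24/12 = 2
  <chi_rho, chi_4> = (1/12)[1*(10)*conj(3) + 3*(2)*conj(-1) + 4*(1 + 2*exp(-2*I*pi/3) + exp(2*I*pi/3))*conj(0) + 4*(1 + exp(-2*I*pi/3) + 2*exp(2*I*pi/3))*conj(0)]
      = (1/12)[(30) + (-6) + (0) + (0)] = 24/12 = 2
(Exp terms are combined using exp(i*s)*conj(exp(i*t)) = exp(i*(s-t)), and sums of them are collapsed using the identity that for every m > 1 the m distinct m-th roots of unity sum to 0, e.g. 1 + exp(2*I*pi/3) + exp(-2*I*pi/3) = 0.)
Dimension check: dim(rho) = sum (mult * dim) = 1*1 + 1*1 + 2*1 + 2*3 = 10 = chi_rho(e) = 10.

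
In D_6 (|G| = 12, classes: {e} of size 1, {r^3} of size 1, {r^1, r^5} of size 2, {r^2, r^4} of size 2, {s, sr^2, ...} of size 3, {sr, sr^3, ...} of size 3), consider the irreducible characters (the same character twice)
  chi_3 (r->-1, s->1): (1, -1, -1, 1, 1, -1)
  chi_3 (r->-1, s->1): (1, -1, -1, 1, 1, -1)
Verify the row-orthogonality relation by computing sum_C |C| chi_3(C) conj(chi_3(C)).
Sum = 12 = |G| = 12; so <chi_3, chi_3> = 1 (norm-1 confirms irreducibility).

Derivation: Compute term by term over conjugacy classes (|C| * chi_3(C) * conj(chi_3(C))):
  1*(1)*conj(1) + 1*(-1)*conj(-1) + 2*(-1)*conj(-1) + 2*(1)*conj(1) + 3*(1)*conj(1) + 3*(-1)*conj(-1)
  = (1) + (1) + (2) + (2) + (3) + (3)
  = 12.
Dividing by |G| = 12 gives 12/12 = 1, matching the row-orthogonality relation <chi_3, chi_3> = [chi_3 = chi_3].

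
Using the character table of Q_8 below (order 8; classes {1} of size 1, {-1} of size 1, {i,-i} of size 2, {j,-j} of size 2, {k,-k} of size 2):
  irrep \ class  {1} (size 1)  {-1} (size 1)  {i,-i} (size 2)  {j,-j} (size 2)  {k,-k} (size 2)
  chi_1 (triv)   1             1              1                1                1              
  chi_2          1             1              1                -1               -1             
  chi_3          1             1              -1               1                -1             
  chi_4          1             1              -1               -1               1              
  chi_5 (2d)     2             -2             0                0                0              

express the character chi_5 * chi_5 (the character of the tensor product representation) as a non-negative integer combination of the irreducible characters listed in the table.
chi_5 tensor chi_5 = chi_1 + chi_2 + chi_3 + chi_4 (all other irreducibles have multiplicity 0).

Reasoning: The character of a tensor product is the pointwise product (chi_5 * chi_5)(C) = chi_5(C) * chi_5(C):
  {1}: (2)*(2), {-1}: (-2)*(-2), {i,-i}: (0)*(0), {j,-j}: (0)*(0), {k,-k}: (0)*(0)
so (chi_5 * chi_5) takes values
  {1} -> 4, {-1} -> 4, {i,-i} -> 0, {j,-j} -> 0, {k,-k} -> 0.
Now take the inner product of this character with each irreducible chi from the table, <chi_5*chi_5, chi> = (1/8) sum_C |C| (chi_5*chi_5)(C) conj(chi(C)):
  <chi_5*chi_5, chi_1> = (1/8)[1*(4)*conj(1) + 1*(4)*conj(1) + 2*(0)*conj(1) + 2*(0)*conj(1) + 2*(0)*conj(1)]
      = (1/8)[(4) + (4) + (0) + (0) + (0)] = 8/8 = 1
  <chi_5*chi_5, chi_2> = (1/8)[1*(4)*conj(1) + 1*(4)*conj(1) + 2*(0)*conj(1) + 2*(0)*conj(-1) + 2*(0)*conj(-1)]
      = (1/8)[(4) + (4) + (0) + (0) + (0)] = 8/8 = 1
  <chi_5*chi_5, chi_3> = (1/8)[1*(4)*conj(1) + 1*(4)*conj(1) + 2*(0)*conj(-1) + 2*(0)*conj(1) + 2*(0)*conj(-1)]
      = (1/8)[(4) + (4) + (0) + (0) + (0)] = 8/8 = 1
  <chi_5*chi_5, chi_4> = (1/8)[1*(4)*conj(1) + 1*(4)*conj(1) + 2*(0)*conj(-1) + 2*(0)*conj(-1) + 2*(0)*conj(1)]
      = (1/8)[(4) + (4) + (0) + (0) + (0)] = 8/8 = 1
  <chi_5*chi_5, chi_5> = (1/8)[1*(4)*conj(2) + 1*(4)*conj(-2) + 2*(0)*conj(0) + 2*(0)*conj(0) + 2*(0)*conj(0)]
      = (1/8)[(8) + (-8) + (0) + (0) + (0)] = 0/8 = 0
Hence the multiplicities are chi_1: 1, chi_2: 1, chi_3: 1, chi_4: 1. Dimension check: dim(chi_5)*dim(chi_5) = 2*2 = 4 and sum (mult * dim) = 1*1 + 1*1 + 1*1 + 1*1 = 4.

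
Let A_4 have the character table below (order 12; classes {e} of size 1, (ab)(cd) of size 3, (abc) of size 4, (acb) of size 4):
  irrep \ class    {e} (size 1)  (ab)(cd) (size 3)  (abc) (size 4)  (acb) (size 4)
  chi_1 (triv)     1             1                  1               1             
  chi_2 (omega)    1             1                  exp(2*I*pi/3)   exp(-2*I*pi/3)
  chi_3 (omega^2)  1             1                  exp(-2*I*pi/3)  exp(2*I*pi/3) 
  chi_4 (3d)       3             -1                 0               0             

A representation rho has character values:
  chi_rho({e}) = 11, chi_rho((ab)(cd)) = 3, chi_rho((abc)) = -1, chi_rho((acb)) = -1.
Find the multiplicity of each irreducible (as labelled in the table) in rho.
Multiplicities: chi_1: 1, chi_2: 2, chi_3: 2, chi_4: 2.

Derivation: Use <chi_rho, chi> = (1/|G|) sum_C |C| * chi_rho(C) * conj(chi(C)) with |G| = 12 for each irreducible chi in the table:
  <chi_rho, chi_1> = (1/12)[1*(11)*conj(1) + 3*(3)*conj(1) + 4*(-1)*conj(1) + 4*(-1)*conj(1)]
      = (1/12)[(11) + (9) + (-4) + (-4)] = 12/12 = 1
  <chi_rho, chi_2> = (1/12)[1*(11)*conj(1) + 3*(3)*conj(1) + 4*(-1)*conj(exp(2*I*pi/3)) + 4*(-1)*conj(exp(-2*I*pi/3))]
      = (1/12)[(11) + (9) + (8 + 4*exp(-2*I*pi/3) + 8*exp(2*I*pi/3)) + (8 + 8*exp(-2*I*pi/3) + 4*exp(2*I*pi/3))] = 24/12 = 2
  <chi_rho, chi_3> = (1/12)[1*(11)*conj(1) + 3*(3)*conj(1) + 4*(-1)*conj(exp(-2*I*pi/3)) + 4*(-1)*conj(exp(2*I*pi/3))]
      = (1/12)[(11) + (9) + (8 + 8*exp(-2*I*pi/3) + 4*exp(2*I*pi/3)) + (8 + 4*exp(-2*I*pi/3) + 8*exp(2*I*pi/3))] = 24/12 = 2
  <chi_rho, chi_4> = (1/12)[1*(11)*conj(3) + 3*(3)*conj(-1) + 4*(-1)*conj(0) + 4*(-1)*conj(0)]
      = (1/12)[(33) + (-9) + (0) + (0)] = 24/12 = 2
(Exp terms are combined using exp(i*s)*conj(exp(i*t)) = exp(i*(s-t)), and sums of them are collapsed using the identity that for every m > 1 the m distinct m-th roots of unity sum to 0, e.g. 1 + exp(2*I*pi/3) + exp(-2*I*pi/3) = 0.)
Dimension check: dim(rho) = sum (mult * dim) = 1*1 + 2*1 + 2*1 + 2*3 = 11 = chi_rho(e) = 11.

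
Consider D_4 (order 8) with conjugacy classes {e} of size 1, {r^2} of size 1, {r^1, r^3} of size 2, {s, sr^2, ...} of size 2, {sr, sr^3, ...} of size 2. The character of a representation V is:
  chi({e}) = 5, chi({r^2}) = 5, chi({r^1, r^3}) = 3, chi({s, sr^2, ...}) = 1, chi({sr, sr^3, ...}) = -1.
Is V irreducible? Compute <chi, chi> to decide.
Not irreducible (reducible): <chi, chi> = 9 > 1.

Justification: <chi, chi> = (1/|G|) sum_C |C| * |chi(C)|^2 = (1/8)[1*|5|^2 + 1*|5|^2 + 2*|3|^2 + 2*|1|^2 + 2*|-1|^2]
  = (1/8)[(25) + (25) + (18) + (2) + (2)] = 72/8 = 9.
A character is irreducible iff <chi, chi> = 1, so this representation is reducible.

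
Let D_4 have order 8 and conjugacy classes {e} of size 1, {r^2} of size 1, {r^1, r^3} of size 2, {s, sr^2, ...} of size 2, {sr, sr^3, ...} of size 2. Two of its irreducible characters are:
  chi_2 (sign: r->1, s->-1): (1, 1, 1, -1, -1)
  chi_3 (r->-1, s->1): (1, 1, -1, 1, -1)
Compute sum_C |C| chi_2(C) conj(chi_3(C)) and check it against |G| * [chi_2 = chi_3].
Sum = 0; so <chi_2, chi_3> = 0 (distinct irreducibles are orthogonal).

Working: Compute term by term over conjugacy classes (|C| * chi_2(C) * conj(chi_3(C))):
  1*(1)*conj(1) + 1*(1)*conj(1) + 2*(1)*conj(-1) + 2*(-1)*conj(1) + 2*(-1)*conj(-1)
  = (1) + (1) + (-2) + (-2) + (2)
  = 0.
Dividing by |G| = 8 gives 0/8 = 0, matching the row-orthogonality relation <chi_2, chi_3> = [chi_2 = chi_3].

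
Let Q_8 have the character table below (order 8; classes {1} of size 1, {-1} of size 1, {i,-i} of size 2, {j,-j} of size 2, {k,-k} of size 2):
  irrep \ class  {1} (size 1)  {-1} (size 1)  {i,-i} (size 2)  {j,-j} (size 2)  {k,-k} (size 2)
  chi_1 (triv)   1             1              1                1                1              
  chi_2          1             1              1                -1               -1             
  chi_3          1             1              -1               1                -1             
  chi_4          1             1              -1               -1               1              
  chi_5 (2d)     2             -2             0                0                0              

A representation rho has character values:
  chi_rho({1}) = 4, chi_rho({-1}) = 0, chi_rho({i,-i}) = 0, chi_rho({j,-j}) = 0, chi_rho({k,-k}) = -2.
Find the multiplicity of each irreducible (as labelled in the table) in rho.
Multiplicities: chi_1: 0, chi_2: 1, chi_3: 1, chi_4: 0, chi_5: 1.

Proof sketch: Use <chi_rho, chi> = (1/|G|) sum_C |C| * chi_rho(C) * conj(chi(C)) with |G| = 8 for each irreducible chi in the table:
  <chi_rho, chi_1> = (1/8)[1*(4)*conj(1) + 1*(0)*conj(1) + 2*(0)*conj(1) + 2*(0)*conj(1) + 2*(-2)*conj(1)]
      = (1/8)[(4) + (0) + (0) + (0) + (-4)] = 0/8 = 0
  <chi_rho, chi_2> = (1/8)[1*(4)*conj(1) + 1*(0)*conj(1) + 2*(0)*conj(1) + 2*(0)*conj(-1) + 2*(-2)*conj(-1)]
      = (1/8)[(4) + (0) + (0) + (0) + (4)] = 8/8 = 1
  <chi_rho, chi_3> = (1/8)[1*(4)*conj(1) + 1*(0)*conj(1) + 2*(0)*conj(-1) + 2*(0)*conj(1) + 2*(-2)*conj(-1)]
      = (1/8)[(4) + (0) + (0) + (0) + (4)] = 8/8 = 1
  <chi_rho, chi_4> = (1/8)[1*(4)*conj(1) + 1*(0)*conj(1) + 2*(0)*conj(-1) + 2*(0)*conj(-1) + 2*(-2)*conj(1)]
      = (1/8)[(4) + (0) + (0) + (0) + (-4)] = 0/8 = 0
  <chi_rho, chi_5> = (1/8)[1*(4)*conj(2) + 1*(0)*conj(-2) + 2*(0)*conj(0) + 2*(0)*conj(0) + 2*(-2)*conj(0)]
      = (1/8)[(8) + (0) + (0) + (0) + (0)] = 8/8 = 1
Dimension check: dim(rho) = sum (mult * dim) = 0*1 + 1*1 + 1*1 + 0*1 + 1*2 = 4 = chi_rho(e) = 4.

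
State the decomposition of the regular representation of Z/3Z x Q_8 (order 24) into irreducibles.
Each irreducible V_i of dimension d_i appears with multiplicity d_i, i.e. rho_reg = (direct sum over all irreducibles V_i) d_i V_i. The irreducible dimensions for Z/3Z x Q_8 are 1, 1, 1, 1, 1, 1, 1, 1, 1, 1, 1, 1, 2, 2, 2: 12 irreducibles of dimension 1, each with multiplicity 1; 3 irreducibles of dimension 2, each with multiplicity 2. Total dimension 12*1*1 + 3*2*2 = 24 = |G|.

Working: General theorem: in the regular representation of a finite group G, each irreducible appears with multiplicity equal to its dimension. Check: dim(rho_reg) = sum d_i^2 = 1 + 1 + 1 + 1 + 1 + 1 + 1 + 1 + 1 + 1 + 1 + 1 + 4 + 4 + 4 = 24 = |G|.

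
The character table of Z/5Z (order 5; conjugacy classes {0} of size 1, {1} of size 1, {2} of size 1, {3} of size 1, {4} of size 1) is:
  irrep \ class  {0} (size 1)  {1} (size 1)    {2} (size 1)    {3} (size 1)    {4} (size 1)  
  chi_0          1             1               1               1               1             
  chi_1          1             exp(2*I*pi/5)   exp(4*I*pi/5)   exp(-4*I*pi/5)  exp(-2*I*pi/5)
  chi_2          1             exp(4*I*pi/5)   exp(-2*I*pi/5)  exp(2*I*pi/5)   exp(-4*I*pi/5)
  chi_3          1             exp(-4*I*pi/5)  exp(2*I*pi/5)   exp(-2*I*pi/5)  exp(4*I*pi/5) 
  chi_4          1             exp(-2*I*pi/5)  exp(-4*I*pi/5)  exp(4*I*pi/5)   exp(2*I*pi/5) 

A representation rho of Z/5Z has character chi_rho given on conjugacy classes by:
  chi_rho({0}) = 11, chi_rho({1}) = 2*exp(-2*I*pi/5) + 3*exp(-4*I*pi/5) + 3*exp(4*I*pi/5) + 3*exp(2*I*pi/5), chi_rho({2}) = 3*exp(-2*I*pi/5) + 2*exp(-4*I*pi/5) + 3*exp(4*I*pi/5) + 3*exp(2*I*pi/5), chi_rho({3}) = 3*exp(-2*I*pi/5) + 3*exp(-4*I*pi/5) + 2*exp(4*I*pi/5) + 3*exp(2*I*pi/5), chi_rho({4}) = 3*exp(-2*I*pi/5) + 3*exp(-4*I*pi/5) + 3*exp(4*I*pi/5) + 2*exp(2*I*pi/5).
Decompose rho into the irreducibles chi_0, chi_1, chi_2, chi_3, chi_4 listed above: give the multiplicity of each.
Multiplicities: chi_0: 0, chi_1: 3, chi_2: 3, chi_3: 3, chi_4: 2.

Reasoning: Use <chi_rho, chi> = (1/|G|) sum_C |C| * chi_rho(C) * conj(chi(C)) with |G| = 5 for each irreducible chi in the table:
  <chi_rho, chi_0> = (1/5)[1*(11)*conj(1) + 1*(2*exp(-2*I*pi/5) + 3*exp(-4*I*pi/5) + 3*exp(4*I*pi/5) + 3*exp(2*I*pi/5))*conj(1) + 1*(3*exp(-2*I*pi/5) + 2*exp(-4*I*pi/5) + 3*exp(4*I*pi/5) + 3*exp(2*I*pi/5))*conj(1) + 1*(3*exp(-2*I*pi/5) + 3*exp(-4*I*pi/5) + 2*exp(4*I*pi/5) + 3*exp(2*I*pi/5))*conj(1) + 1*(3*exp(-2*I*pi/5) + 3*exp(-4*I*pi/5) + 3*exp(4*I*pi/5) + 2*exp(2*I*pi/5))*conj(1)]
      = (1/5)[(11) + (2*exp(-2*I*pi/5) + 3*exp(-4*I*pi/5) + 3*exp(4*I*pi/5) + 3*exp(2*I*pi/5)) + (3*exp(-2*I*pi/5) + 2*exp(-4*I*pi/5) + 3*exp(4*I*pi/5) + 3*exp(2*I*pi/5)) + (3*exp(-2*I*pi/5) + 3*exp(-4*I*pi/5) + 2*exp(4*I*pi/5) + 3*exp(2*I*pi/5)) + (3*exp(-2*I*pi/5) + 3*exp(-4*I*pi/5) + 3*exp(4*I*pi/5) + 2*exp(2*I*pi/5))] = 0/5 = 0
  <chi_rho, chi_1> = (1/5)[1*(11)*conj(1) + 1*(2*exp(-2*I*pi/5) + 3*exp(-4*I*pi/5) + 3*exp(4*I*pi/5) + 3*exp(2*I*pi/5))*conj(exp(2*I*pi/5)) + 1*(3*exp(-2*I*pi/5) + 2*exp(-4*I*pi/5) + 3*exp(4*I*pi/5) + 3*exp(2*I*pi/5))*conj(exp(4*I*pi/5)) + 1*(3*exp(-2*I*pi/5) + 3*exp(-4*I*pi/5) + 2*exp(4*I*pi/5) + 3*exp(2*I*pi/5))*conj(exp(-4*I*pi/5)) + 1*(3*exp(-2*I*pi/5) + 3*exp(-4*I*pi/5) + 3*exp(4*I*pi/5) + 2*exp(2*I*pi/5))*conj(exp(-2*I*pi/5))]
      = (1/5)[(11) + (3 + 2*exp(-4*I*pi/5) + 3*exp(4*I*pi/5) + 3*exp(2*I*pi/5)) + (3 + 3*exp(-2*I*pi/5) + 3*exp(4*I*pi/5) + 2*exp(2*I*pi/5)) + (3 + 2*exp(-2*I*pi/5) + 3*exp(-4*I*pi/5) + 3*exp(2*I*pi/5)) + (3 + 3*exp(-2*I*pi/5) + 3*exp(-4*I*pi/5) + 2*exp(4*I*pi/5))] = 15/5 = 3
  <chi_rho, chi_2> = (1/5)[1*(11)*conj(1) + 1*(2*exp(-2*I*pi/5) + 3*exp(-4*I*pi/5) + 3*exp(4*I*pi/5) + 3*exp(2*I*pi/5))*conj(exp(4*I*pi/5)) + 1*(3*exp(-2*I*pi/5) + 2*exp(-4*I*pi/5) + 3*exp(4*I*pi/5) + 3*exp(2*I*pi/5))*conj(exp(-2*I*pi/5)) + 1*(3*exp(-2*I*pi/5) + 3*exp(-4*I*pi/5) + 2*exp(4*I*pi/5) + 3*exp(2*I*pi/5))*conj(exp(2*I*pi/5)) + 1*(3*exp(-2*I*pi/5) + 3*exp(-4*I*pi/5) + 3*exp(4*I*pi/5) + 2*exp(2*I*pi/5))*conj(exp(-4*I*pi/5))]
      = (1/5)[(11) + (3 + 3*exp(-2*I*pi/5) + 2*exp(4*I*pi/5) + 3*exp(2*I*pi/5)) + (3 + 2*exp(-2*I*pi/5) + 3*exp(-4*I*pi/5) + 3*exp(4*I*pi/5)) + (3 + 3*exp(-4*I*pi/5) + 3*exp(4*I*pi/5) + 2*exp(2*I*pi/5)) + (3 + 3*exp(-2*I*pi/5) + 2*exp(-4*I*pi/5) + 3*exp(2*I*pi/5))] = 15/5 = 3
  <chi_rho, chi_3> = (1/5)[1*(11)*conj(1) + 1*(2*exp(-2*I*pi/5) + 3*exp(-4*I*pi/5) + 3*exp(4*I*pi/5) + 3*exp(2*I*pi/5))*conj(exp(-4*I*pi/5)) + 1*(3*exp(-2*I*pi/5) + 2*exp(-4*I*pi/5) + 3*exp(4*I*pi/5) + 3*exp(2*I*pi/5))*conj(exp(2*I*pi/5)) + 1*(3*exp(-2*I*pi/5) + 3*exp(-4*I*pi/5) + 2*exp(4*I*pi/5) + 3*exp(2*I*pi/5))*conj(exp(-2*I*pi/5)) + 1*(3*exp(-2*I*pi/5) + 3*exp(-4*I*pi/5) + 3*exp(4*I*pi/5) + 2*exp(2*I*pi/5))*conj(exp(4*I*pi/5))]
      = (1/5)[(11) + (3 + 3*exp(-2*I*pi/5) + 3*exp(-4*I*pi/5) + 2*exp(2*I*pi/5)) + (3 + 3*exp(-4*I*pi/5) + 2*exp(4*I*pi/5) + 3*exp(2*I*pi/5)) + (3 + 3*exp(-2*I*pi/5) + 2*exp(-4*I*pi/5) + 3*exp(4*I*pi/5)) + (3 + 2*exp(-2*I*pi/5) + 3*exp(4*I*pi/5) + 3*exp(2*I*pi/5))] = 15/5 = 3
  <chi_rho, chi_4> = (1/5)[1*(11)*conj(1) + 1*(2*exp(-2*I*pi/5) + 3*exp(-4*I*pi/5) + 3*exp(4*I*pi/5) + 3*exp(2*I*pi/5))*conj(exp(-2*I*pi/5)) + 1*(3*exp(-2*I*pi/5) + 2*exp(-4*I*pi/5) + 3*exp(4*I*pi/5) + 3*exp(2*I*pi/5))*conj(exp(-4*I*pi/5)) + 1*(3*exp(-2*I*pi/5) + 3*exp(-4*I*pi/5) + 2*exp(4*I*pi/5) + 3*exp(2*I*pi/5))*conj(exp(4*I*pi/5)) + 1*(3*exp(-2*I*pi/5) + 3*exp(-4*I*pi/5) + 3*exp(4*I*pi/5) + 2*exp(2*I*pi/5))*conj(exp(2*I*pi/5))]
      = (1/5)[(11) + (2 + 3*exp(-2*I*pi/5) + 3*exp(-4*I*pi/5) + 3*exp(4*I*pi/5)) + (2 + 3*exp(-2*I*pi/5) + 3*exp(-4*I*pi/5) + 3*exp(2*I*pi/5)) + (2 + 3*exp(-2*I*pi/5) + 3*exp(4*I*pi/5) + 3*exp(2*I*pi/5)) + (2 + 3*exp(-4*I*pi/5) + 3*exp(4*I*pi/5) + 3*exp(2*I*pi/5))] = 10/5 = 2
(Exp terms are combined using exp(i*s)*conj(exp(i*t)) = exp(i*(s-t)), and sums of them are collapsed using the identity that for every m > 1 the m distinct m-th roots of unity sum to 0, e.g. 1 + exp(2*I*pi/3) + exp(-2*I*pi/3) = 0.)
Dimension check: dim(rho) = sum (mult * dim) = 0*1 + 3*1 + 3*1 + 3*1 + 2*1 = 11 = chi_rho(e) = 11.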